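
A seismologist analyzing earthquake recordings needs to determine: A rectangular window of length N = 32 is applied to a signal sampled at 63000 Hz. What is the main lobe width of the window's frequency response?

For a rectangular window of length N,
the main lobe width in frequency is 2*f_s/N.
= 2*63000/32 = 7875/2 Hz
This determines the minimum frequency separation for resolving two sinusoids.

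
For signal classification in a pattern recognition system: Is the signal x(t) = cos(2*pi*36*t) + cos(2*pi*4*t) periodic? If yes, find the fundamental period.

f1 = 36 Hz, f2 = 4 Hz
Period T1 = 1/36, T2 = 1/4
Ratio T1/T2 = 4/36, which is rational.
The signal is periodic with fundamental period T = 1/GCD(36,4) = 1/4 s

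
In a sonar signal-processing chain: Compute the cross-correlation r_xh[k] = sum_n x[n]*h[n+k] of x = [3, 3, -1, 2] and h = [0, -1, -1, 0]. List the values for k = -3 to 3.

Both sequences indexed from 0 and zero outside their support.
Lags with overlap: k = -3 to 3.
  r_xh[-3] = x[3]*h[0] = 0
  r_xh[-2] = x[2]*h[0] + x[3]*h[1] = -2
  r_xh[-1] = x[1]*h[0] + x[2]*h[1] + x[3]*h[2] = -1
  r_xh[0] = x[0]*h[0] + x[1]*h[1] + x[2]*h[2] + x[3]*h[3] = -2
  r_xh[1] = x[0]*h[1] + x[1]*h[2] + x[2]*h[3] = -6
  r_xh[2] = x[0]*h[2] + x[1]*h[3] = -3
  r_xh[3] = x[0]*h[3] = 0
r_xh = [0, -2, -1, -2, -6, -3, 0] (for k = -3, ..., 3)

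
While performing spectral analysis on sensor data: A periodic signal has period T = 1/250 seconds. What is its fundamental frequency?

The fundamental frequency is the reciprocal of the period.
f = 1/T = 1/(1/250) = 250 Hz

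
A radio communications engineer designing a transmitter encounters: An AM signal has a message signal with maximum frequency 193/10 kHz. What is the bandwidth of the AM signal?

In AM (double-sideband), the bandwidth is twice the message frequency.
BW = 2 * f_m = 2 * 193/10 kHz = 193/5 kHz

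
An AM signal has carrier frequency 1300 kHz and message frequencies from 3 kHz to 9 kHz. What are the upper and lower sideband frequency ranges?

Upper sideband (USB) = fc + [fm_low, fm_high] = 1300 + [3, 9] = [1303, 1309] kHz
Lower sideband (LSB) = fc - [fm_high, fm_low] = 1300 - [9, 3] = [1291, 1297] kHz
Total occupied spectrum: 1291 kHz to 1309 kHz (plus carrier at 1300 kHz)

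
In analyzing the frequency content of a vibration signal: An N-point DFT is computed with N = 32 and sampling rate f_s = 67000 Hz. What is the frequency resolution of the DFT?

DFT frequency resolution = f_s / N
= 67000 / 32 = 8375/4 Hz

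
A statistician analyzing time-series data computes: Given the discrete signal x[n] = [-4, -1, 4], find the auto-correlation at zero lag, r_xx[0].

The auto-correlation at zero lag r_xx[0] equals the signal energy.
r_xx[0] = sum of x[n]^2 = (-4)^2 + (-1)^2 + 4^2
= 16 + 1 + 16 = 33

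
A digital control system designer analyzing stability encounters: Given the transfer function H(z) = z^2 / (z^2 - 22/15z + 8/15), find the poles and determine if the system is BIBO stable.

Poles are roots of the denominator: z^2 - 22/15z + 8/15 = 0.
Quadratic formula: z = [-(-22/15) +/- sqrt((-22/15)^2 - 4*(8/15))] / 2
Discriminant = 484/225 - 32/15 = 4/225; sqrt = 2/15.
z = (22/15 +/- 2/15) / 2 => z = 4/5 or z = 2/3.
|p1| = 2/3, |p2| = 4/5.
For BIBO stability, all poles must lie inside the unit circle (|p| < 1).
System is STABLE since both |p| < 1.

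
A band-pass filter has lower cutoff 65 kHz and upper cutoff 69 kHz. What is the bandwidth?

Bandwidth = f_high - f_low
= 69 kHz - 65 kHz = 4 kHz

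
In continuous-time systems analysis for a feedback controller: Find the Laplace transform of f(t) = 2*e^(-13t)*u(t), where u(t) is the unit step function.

Standard Laplace transform pair:
e^(-at)*u(t) <-> 1/(s+a)
With a = 13: L{2*e^(-13t)*u(t)} = 2/(s+13), ROC: Re(s) > -13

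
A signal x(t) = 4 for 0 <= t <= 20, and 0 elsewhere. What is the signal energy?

Energy = integral of |x(t)|^2 dt over the signal duration
= 4^2 * 20 = 16 * 20 = 320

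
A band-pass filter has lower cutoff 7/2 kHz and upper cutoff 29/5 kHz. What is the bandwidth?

Bandwidth = f_high - f_low
= 29/5 kHz - 7/2 kHz = 23/10 kHz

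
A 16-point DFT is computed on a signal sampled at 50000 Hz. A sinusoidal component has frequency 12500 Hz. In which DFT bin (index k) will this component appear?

DFT frequency resolution = f_s/N = 50000/16 = 3125 Hz
Bin index k = f_signal / resolution = 12500 / 3125 = 4
The signal frequency 12500 Hz falls in DFT bin k = 4.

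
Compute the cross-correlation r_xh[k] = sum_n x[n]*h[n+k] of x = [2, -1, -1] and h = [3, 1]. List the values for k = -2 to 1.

Both sequences indexed from 0 and zero outside their support.
Lags with overlap: k = -2 to 1.
  r_xh[-2] = x[2]*h[0] = -3
  r_xh[-1] = x[1]*h[0] + x[2]*h[1] = -4
  r_xh[0] = x[0]*h[0] + x[1]*h[1] = 5
  r_xh[1] = x[0]*h[1] = 2
r_xh = [-3, -4, 5, 2] (for k = -2, ..., 1)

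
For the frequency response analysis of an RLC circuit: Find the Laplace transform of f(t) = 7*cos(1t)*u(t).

Standard pair: cos(wt)*u(t) <-> s/(s^2+w^2)
With w = 1: L{7*cos(1t)*u(t)} = 7s/(s^2+1)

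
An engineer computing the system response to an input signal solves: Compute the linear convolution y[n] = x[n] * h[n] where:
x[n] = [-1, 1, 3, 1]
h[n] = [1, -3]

y[n] = sum_k x[k]*h[n-k]. Output length = len(x) + len(h) - 1 = 4 + 2 - 1 = 5.
y[0] = -1*1 = -1
y[1] = 1*1 + -1*-3 = 4
y[2] = 3*1 + 1*-3 = 0
y[3] = 1*1 + 3*-3 = -8
y[4] = 1*-3 = -3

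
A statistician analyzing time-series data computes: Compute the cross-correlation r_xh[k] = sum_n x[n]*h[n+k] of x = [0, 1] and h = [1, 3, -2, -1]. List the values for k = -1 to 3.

Both sequences indexed from 0 and zero outside their support.
Lags with overlap: k = -1 to 3.
  r_xh[-1] = x[1]*h[0] = 1
  r_xh[0] = x[0]*h[0] + x[1]*h[1] = 3
  r_xh[1] = x[0]*h[1] + x[1]*h[2] = -2
  r_xh[2] = x[0]*h[2] + x[1]*h[3] = -1
  r_xh[3] = x[0]*h[3] = 0
r_xh = [1, 3, -2, -1, 0] (for k = -1, ..., 3)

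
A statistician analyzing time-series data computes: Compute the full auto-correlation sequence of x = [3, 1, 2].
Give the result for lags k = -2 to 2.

r_xx[k] = sum_m x[m]*x[m+k], indexed from 0, for k = -2 to 2:
  r_xx[-2] = x[2]*x[0] = 6
  r_xx[-1] = x[1]*x[0] + x[2]*x[1] = 5
  r_xx[0] = x[0]*x[0] + x[1]*x[1] + x[2]*x[2] = 14
  r_xx[1] = x[0]*x[1] + x[1]*x[2] = 5
  r_xx[2] = x[0]*x[2] = 6
r_xx = [6, 5, 14, 5, 6]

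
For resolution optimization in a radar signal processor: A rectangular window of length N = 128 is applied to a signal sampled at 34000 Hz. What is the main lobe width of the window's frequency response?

For a rectangular window of length N,
the main lobe width in frequency is 2*f_s/N.
= 2*34000/128 = 2125/4 Hz
This determines the minimum frequency separation for resolving two sinusoids.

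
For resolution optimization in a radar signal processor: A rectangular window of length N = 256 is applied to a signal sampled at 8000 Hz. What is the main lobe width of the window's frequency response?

For a rectangular window of length N,
the main lobe width in frequency is 2*f_s/N.
= 2*8000/256 = 125/2 Hz
This determines the minimum frequency separation for resolving two sinusoids.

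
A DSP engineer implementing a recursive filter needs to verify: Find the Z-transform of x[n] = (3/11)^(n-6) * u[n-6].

Time-shifting property: if X(z) = Z{x[n]}, then Z{x[n-d]} = z^(-d) * X(z)
X(z) = z/(z - 3/11) for x[n] = (3/11)^n * u[n]
Z{x[n-6]} = z^(-6) * z/(z - 3/11) = z^(-5)/(z - 3/11)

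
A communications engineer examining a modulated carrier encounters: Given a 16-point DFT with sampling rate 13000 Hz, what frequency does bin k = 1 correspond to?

The frequency of DFT bin k is: f_k = k * f_s / N
f_1 = 1 * 13000 / 16 = 1625/2 Hz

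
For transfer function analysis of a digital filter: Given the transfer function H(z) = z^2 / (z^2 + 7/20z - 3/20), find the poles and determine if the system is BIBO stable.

Poles are roots of the denominator: z^2 + 7/20z - 3/20 = 0.
Quadratic formula: z = [-(7/20) +/- sqrt((7/20)^2 - 4*(-3/20))] / 2
Discriminant = 49/400 + 3/5 = 289/400; sqrt = 17/20.
z = (-7/20 +/- 17/20) / 2 => z = 1/4 or z = -3/5.
|p1| = 1/4, |p2| = 3/5.
For BIBO stability, all poles must lie inside the unit circle (|p| < 1).
System is STABLE since both |p| < 1.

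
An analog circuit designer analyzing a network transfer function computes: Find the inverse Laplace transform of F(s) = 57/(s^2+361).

Standard pair: w/(s^2+w^2) <-> sin(wt)*u(t)
Recognize w^2 = 361, so w = 19; numerator 57 = 3*19.
f(t) = 3*sin(19t)*u(t)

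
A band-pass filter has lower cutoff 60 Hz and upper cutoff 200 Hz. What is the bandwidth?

Bandwidth = f_high - f_low
= 200 Hz - 60 Hz = 140 Hz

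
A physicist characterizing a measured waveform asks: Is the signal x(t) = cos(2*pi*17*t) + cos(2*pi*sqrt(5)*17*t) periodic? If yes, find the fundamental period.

f1 = 17 Hz, f2 = 17*sqrt(5) Hz
Ratio f2/f1 = sqrt(5), which is irrational.
Since the frequency ratio is irrational, no common period exists.
The signal is not periodic.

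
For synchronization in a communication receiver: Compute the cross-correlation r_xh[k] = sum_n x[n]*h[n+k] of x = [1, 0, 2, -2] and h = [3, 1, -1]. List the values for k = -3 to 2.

Both sequences indexed from 0 and zero outside their support.
Lags with overlap: k = -3 to 2.
  r_xh[-3] = x[3]*h[0] = -6
  r_xh[-2] = x[2]*h[0] + x[3]*h[1] = 4
  r_xh[-1] = x[1]*h[0] + x[2]*h[1] + x[3]*h[2] = 4
  r_xh[0] = x[0]*h[0] + x[1]*h[1] + x[2]*h[2] = 1
  r_xh[1] = x[0]*h[1] + x[1]*h[2] = 1
  r_xh[2] = x[0]*h[2] = -1
r_xh = [-6, 4, 4, 1, 1, -1] (for k = -3, ..., 2)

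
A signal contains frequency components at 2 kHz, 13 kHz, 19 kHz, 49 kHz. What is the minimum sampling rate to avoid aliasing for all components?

The highest frequency component is f_max = 49 kHz.
Nyquist rate = 2 * f_max = 2 * 49 kHz = 98 kHz.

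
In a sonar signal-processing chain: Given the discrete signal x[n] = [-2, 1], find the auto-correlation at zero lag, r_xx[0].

The auto-correlation at zero lag r_xx[0] equals the signal energy.
r_xx[0] = sum of x[n]^2 = (-2)^2 + 1^2
= 4 + 1 = 5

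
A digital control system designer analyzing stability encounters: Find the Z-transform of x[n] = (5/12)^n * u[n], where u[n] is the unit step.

The Z-transform of a^n * u[n] is z/(z-a) for |z| > |a|.
Here a = 5/12, so X(z) = z/(z - (5/12)) = 12z/(12z - 5)
ROC: |z| > 5/12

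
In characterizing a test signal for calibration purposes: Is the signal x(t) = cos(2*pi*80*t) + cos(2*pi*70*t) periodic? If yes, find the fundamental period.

f1 = 80 Hz, f2 = 70 Hz
Period T1 = 1/80, T2 = 1/70
Ratio T1/T2 = 70/80, which is rational.
The signal is periodic with fundamental period T = 1/GCD(80,70) = 1/10 s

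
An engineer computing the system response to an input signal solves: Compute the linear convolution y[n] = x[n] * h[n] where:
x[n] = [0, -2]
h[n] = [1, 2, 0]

y[n] = sum_k x[k]*h[n-k]. Output length = len(x) + len(h) - 1 = 2 + 3 - 1 = 4.
y[0] = 0*1 = 0
y[1] = -2*1 + 0*2 = -2
y[2] = -2*2 + 0*0 = -4
y[3] = -2*0 = 0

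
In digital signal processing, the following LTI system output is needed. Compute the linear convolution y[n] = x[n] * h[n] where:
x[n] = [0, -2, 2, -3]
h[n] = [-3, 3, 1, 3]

y[n] = sum_k x[k]*h[n-k]. Output length = len(x) + len(h) - 1 = 4 + 4 - 1 = 7.
y[0] = 0*-3 = 0
y[1] = -2*-3 + 0*3 = 6
y[2] = 2*-3 + -2*3 + 0*1 = -12
y[3] = -3*-3 + 2*3 + -2*1 + 0*3 = 13
y[4] = -3*3 + 2*1 + -2*3 = -13
y[5] = -3*1 + 2*3 = 3
y[6] = -3*3 = -9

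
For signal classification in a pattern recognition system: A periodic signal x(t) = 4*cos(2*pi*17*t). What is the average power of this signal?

Average power of A*cos(wt) is A^2/2.
P = 4^2 / 2 = 16/2 = 8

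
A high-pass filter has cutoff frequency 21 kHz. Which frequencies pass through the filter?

A high-pass filter passes all frequencies above the cutoff frequency 21 kHz and attenuates lower frequencies.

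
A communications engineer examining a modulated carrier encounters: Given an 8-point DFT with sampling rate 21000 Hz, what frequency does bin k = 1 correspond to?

The frequency of DFT bin k is: f_k = k * f_s / N
f_1 = 1 * 21000 / 8 = 2625 Hz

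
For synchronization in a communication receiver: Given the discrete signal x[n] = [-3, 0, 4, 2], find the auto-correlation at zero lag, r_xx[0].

The auto-correlation at zero lag r_xx[0] equals the signal energy.
r_xx[0] = sum of x[n]^2 = (-3)^2 + 0^2 + 4^2 + 2^2
= 9 + 0 + 16 + 4 = 29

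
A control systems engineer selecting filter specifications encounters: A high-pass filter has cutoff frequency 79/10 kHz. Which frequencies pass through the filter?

A high-pass filter passes all frequencies above the cutoff frequency 79/10 kHz and attenuates lower frequencies.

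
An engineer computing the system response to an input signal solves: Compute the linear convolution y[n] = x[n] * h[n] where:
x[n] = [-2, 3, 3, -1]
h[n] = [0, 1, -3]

y[n] = sum_k x[k]*h[n-k]. Output length = len(x) + len(h) - 1 = 4 + 3 - 1 = 6.
y[0] = -2*0 = 0
y[1] = 3*0 + -2*1 = -2
y[2] = 3*0 + 3*1 + -2*-3 = 9
y[3] = -1*0 + 3*1 + 3*-3 = -6
y[4] = -1*1 + 3*-3 = -10
y[5] = -1*-3 = 3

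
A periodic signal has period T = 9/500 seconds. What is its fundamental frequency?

The fundamental frequency is the reciprocal of the period.
f = 1/T = 1/(9/500) = 500/9 Hz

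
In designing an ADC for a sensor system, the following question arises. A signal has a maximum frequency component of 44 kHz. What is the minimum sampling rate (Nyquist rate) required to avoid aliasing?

By the Nyquist-Shannon sampling theorem,
the minimum sampling rate (Nyquist rate) must be at least 2 * f_max.
Nyquist rate = 2 * 44 kHz = 88 kHz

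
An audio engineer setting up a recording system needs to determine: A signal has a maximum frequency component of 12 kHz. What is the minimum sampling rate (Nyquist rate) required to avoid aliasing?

By the Nyquist-Shannon sampling theorem,
the minimum sampling rate (Nyquist rate) must be at least 2 * f_max.
Nyquist rate = 2 * 12 kHz = 24 kHz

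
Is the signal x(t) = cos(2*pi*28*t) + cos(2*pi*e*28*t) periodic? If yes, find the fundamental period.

f1 = 28 Hz, f2 = 28*e Hz
Ratio f2/f1 = e, which is irrational.
Since the frequency ratio is irrational, no common period exists.
The signal is not periodic.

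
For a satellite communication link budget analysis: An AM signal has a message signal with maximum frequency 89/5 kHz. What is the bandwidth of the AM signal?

In AM (double-sideband), the bandwidth is twice the message frequency.
BW = 2 * f_m = 2 * 89/5 kHz = 178/5 kHz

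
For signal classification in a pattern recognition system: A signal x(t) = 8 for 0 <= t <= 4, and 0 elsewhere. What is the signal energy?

Energy = integral of |x(t)|^2 dt over the signal duration
= 8^2 * 4 = 64 * 4 = 256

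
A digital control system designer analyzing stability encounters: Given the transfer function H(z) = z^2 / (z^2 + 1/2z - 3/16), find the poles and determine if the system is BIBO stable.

Poles are roots of the denominator: z^2 + 1/2z - 3/16 = 0.
Quadratic formula: z = [-(1/2) +/- sqrt((1/2)^2 - 4*(-3/16))] / 2
Discriminant = 1/4 + 3/4 = 1; sqrt = 1.
z = (-1/2 +/- 1) / 2 => z = 1/4 or z = -3/4.
|p1| = 1/4, |p2| = 3/4.
For BIBO stability, all poles must lie inside the unit circle (|p| < 1).
System is STABLE since both |p| < 1.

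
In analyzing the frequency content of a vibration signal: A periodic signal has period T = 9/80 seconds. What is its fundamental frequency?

The fundamental frequency is the reciprocal of the period.
f = 1/T = 1/(9/80) = 80/9 Hz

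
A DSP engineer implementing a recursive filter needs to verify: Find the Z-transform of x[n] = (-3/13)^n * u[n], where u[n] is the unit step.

The Z-transform of a^n * u[n] is z/(z-a) for |z| > |a|.
Here a = -3/13, so X(z) = z/(z - (-3/13)) = 13z/(13z + 3)
ROC: |z| > 3/13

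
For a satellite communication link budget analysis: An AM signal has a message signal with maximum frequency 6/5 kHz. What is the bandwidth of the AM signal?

In AM (double-sideband), the bandwidth is twice the message frequency.
BW = 2 * f_m = 2 * 6/5 kHz = 12/5 kHz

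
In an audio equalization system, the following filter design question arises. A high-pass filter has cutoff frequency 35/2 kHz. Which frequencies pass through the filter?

A high-pass filter passes all frequencies above the cutoff frequency 35/2 kHz and attenuates lower frequencies.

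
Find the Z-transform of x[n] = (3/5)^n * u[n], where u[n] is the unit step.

The Z-transform of a^n * u[n] is z/(z-a) for |z| > |a|.
Here a = 3/5, so X(z) = z/(z - (3/5)) = 5z/(5z - 3)
ROC: |z| > 3/5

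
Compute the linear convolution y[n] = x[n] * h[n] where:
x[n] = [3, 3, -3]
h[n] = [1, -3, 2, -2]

y[n] = sum_k x[k]*h[n-k]. Output length = len(x) + len(h) - 1 = 3 + 4 - 1 = 6.
y[0] = 3*1 = 3
y[1] = 3*1 + 3*-3 = -6
y[2] = -3*1 + 3*-3 + 3*2 = -6
y[3] = -3*-3 + 3*2 + 3*-2 = 9
y[4] = -3*2 + 3*-2 = -12
y[5] = -3*-2 = 6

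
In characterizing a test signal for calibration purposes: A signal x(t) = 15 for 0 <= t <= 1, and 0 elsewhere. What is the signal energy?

Energy = integral of |x(t)|^2 dt over the signal duration
= 15^2 * 1 = 225 * 1 = 225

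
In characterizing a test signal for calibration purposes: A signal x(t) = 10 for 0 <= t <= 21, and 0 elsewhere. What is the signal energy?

Energy = integral of |x(t)|^2 dt over the signal duration
= 10^2 * 21 = 100 * 21 = 2100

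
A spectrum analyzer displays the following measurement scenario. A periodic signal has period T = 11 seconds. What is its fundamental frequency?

The fundamental frequency is the reciprocal of the period.
f = 1/T = 1/(11) = 1/11 Hz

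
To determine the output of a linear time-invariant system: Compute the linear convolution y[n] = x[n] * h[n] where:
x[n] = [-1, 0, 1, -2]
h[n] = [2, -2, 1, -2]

y[n] = sum_k x[k]*h[n-k]. Output length = len(x) + len(h) - 1 = 4 + 4 - 1 = 7.
y[0] = -1*2 = -2
y[1] = 0*2 + -1*-2 = 2
y[2] = 1*2 + 0*-2 + -1*1 = 1
y[3] = -2*2 + 1*-2 + 0*1 + -1*-2 = -4
y[4] = -2*-2 + 1*1 + 0*-2 = 5
y[5] = -2*1 + 1*-2 = -4
y[6] = -2*-2 = 4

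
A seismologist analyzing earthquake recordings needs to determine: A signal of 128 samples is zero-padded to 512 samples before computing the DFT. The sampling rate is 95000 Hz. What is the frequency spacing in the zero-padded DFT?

Original DFT: N = 128, resolution = f_s/N = 95000/128 = 11875/16 Hz
Zero-padded DFT: N = 512, resolution = f_s/N = 95000/512 = 11875/64 Hz
Zero-padding interpolates the spectrum (finer frequency grid)
but does NOT improve the true spectral resolution (ability to resolve close frequencies).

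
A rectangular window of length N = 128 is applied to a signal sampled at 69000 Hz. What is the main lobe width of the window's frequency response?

For a rectangular window of length N,
the main lobe width in frequency is 2*f_s/N.
= 2*69000/128 = 8625/8 Hz
This determines the minimum frequency separation for resolving two sinusoids.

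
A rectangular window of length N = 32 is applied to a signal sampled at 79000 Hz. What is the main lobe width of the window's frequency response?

For a rectangular window of length N,
the main lobe width in frequency is 2*f_s/N.
= 2*79000/32 = 9875/2 Hz
This determines the minimum frequency separation for resolving two sinusoids.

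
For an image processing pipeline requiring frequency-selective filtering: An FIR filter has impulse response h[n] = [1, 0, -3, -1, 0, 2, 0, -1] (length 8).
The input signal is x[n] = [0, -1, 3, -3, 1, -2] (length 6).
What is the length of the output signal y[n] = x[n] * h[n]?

For linear convolution, the output length is:
len(y) = len(x) + len(h) - 1 = 6 + 8 - 1 = 13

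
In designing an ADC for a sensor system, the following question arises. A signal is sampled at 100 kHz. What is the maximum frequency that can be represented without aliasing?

The maximum frequency that can be represented without aliasing
is the Nyquist frequency: f_max = f_s / 2 = 100 kHz / 2 = 50 kHz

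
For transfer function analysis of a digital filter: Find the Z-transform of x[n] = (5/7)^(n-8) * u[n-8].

Time-shifting property: if X(z) = Z{x[n]}, then Z{x[n-d]} = z^(-d) * X(z)
X(z) = z/(z - 5/7) for x[n] = (5/7)^n * u[n]
Z{x[n-8]} = z^(-8) * z/(z - 5/7) = z^(-7)/(z - 5/7)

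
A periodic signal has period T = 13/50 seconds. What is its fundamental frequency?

The fundamental frequency is the reciprocal of the period.
f = 1/T = 1/(13/50) = 50/13 Hz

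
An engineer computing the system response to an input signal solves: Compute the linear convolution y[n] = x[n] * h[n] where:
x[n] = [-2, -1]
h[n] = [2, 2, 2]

y[n] = sum_k x[k]*h[n-k]. Output length = len(x) + len(h) - 1 = 2 + 3 - 1 = 4.
y[0] = -2*2 = -4
y[1] = -1*2 + -2*2 = -6
y[2] = -1*2 + -2*2 = -6
y[3] = -1*2 = -2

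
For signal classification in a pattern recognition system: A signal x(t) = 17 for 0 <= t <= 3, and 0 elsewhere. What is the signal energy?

Energy = integral of |x(t)|^2 dt over the signal duration
= 17^2 * 3 = 289 * 3 = 867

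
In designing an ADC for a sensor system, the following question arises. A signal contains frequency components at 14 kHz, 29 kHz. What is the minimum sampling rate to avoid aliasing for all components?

The highest frequency component is f_max = 29 kHz.
Nyquist rate = 2 * f_max = 2 * 29 kHz = 58 kHz.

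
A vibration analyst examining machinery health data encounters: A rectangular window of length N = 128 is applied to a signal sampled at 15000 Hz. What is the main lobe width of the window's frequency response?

For a rectangular window of length N,
the main lobe width in frequency is 2*f_s/N.
= 2*15000/128 = 1875/8 Hz
This determines the minimum frequency separation for resolving two sinusoids.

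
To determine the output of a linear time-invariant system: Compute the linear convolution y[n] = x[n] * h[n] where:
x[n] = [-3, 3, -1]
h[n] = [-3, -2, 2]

y[n] = sum_k x[k]*h[n-k]. Output length = len(x) + len(h) - 1 = 3 + 3 - 1 = 5.
y[0] = -3*-3 = 9
y[1] = 3*-3 + -3*-2 = -3
y[2] = -1*-3 + 3*-2 + -3*2 = -9
y[3] = -1*-2 + 3*2 = 8
y[4] = -1*2 = -2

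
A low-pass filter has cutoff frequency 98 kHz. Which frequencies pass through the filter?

A low-pass filter passes all frequencies below the cutoff frequency 98 kHz and attenuates higher frequencies.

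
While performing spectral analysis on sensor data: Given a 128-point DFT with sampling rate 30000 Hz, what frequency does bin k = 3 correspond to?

The frequency of DFT bin k is: f_k = k * f_s / N
f_3 = 3 * 30000 / 128 = 5625/8 Hz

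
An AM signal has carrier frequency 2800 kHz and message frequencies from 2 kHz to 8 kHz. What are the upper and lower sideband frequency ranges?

Upper sideband (USB) = fc + [fm_low, fm_high] = 2800 + [2, 8] = [2802, 2808] kHz
Lower sideband (LSB) = fc - [fm_high, fm_low] = 2800 - [8, 2] = [2792, 2798] kHz
Total occupied spectrum: 2792 kHz to 2808 kHz (plus carrier at 2800 kHz)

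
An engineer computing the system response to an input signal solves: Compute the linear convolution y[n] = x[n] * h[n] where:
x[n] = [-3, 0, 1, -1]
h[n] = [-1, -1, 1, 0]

y[n] = sum_k x[k]*h[n-k]. Output length = len(x) + len(h) - 1 = 4 + 4 - 1 = 7.
y[0] = -3*-1 = 3
y[1] = 0*-1 + -3*-1 = 3
y[2] = 1*-1 + 0*-1 + -3*1 = -4
y[3] = -1*-1 + 1*-1 + 0*1 + -3*0 = 0
y[4] = -1*-1 + 1*1 + 0*0 = 2
y[5] = -1*1 + 1*0 = -1
y[6] = -1*0 = 0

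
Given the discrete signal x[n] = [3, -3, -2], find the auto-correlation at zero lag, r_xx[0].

The auto-correlation at zero lag r_xx[0] equals the signal energy.
r_xx[0] = sum of x[n]^2 = 3^2 + (-3)^2 + (-2)^2
= 9 + 9 + 4 = 22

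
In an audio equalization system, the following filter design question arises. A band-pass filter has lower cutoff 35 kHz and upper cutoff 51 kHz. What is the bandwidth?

Bandwidth = f_high - f_low
= 51 kHz - 35 kHz = 16 kHz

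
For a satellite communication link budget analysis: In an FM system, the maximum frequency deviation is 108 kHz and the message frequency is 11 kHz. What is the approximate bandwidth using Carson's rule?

Carson's rule: BW = 2*(delta_f + f_m)
= 2*(108 + 11) kHz = 238 kHz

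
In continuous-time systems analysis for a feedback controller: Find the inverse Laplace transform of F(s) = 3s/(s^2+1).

Standard pair: s/(s^2+w^2) <-> cos(wt)*u(t)
With k=3, w=1: f(t) = 3*cos(t)*u(t)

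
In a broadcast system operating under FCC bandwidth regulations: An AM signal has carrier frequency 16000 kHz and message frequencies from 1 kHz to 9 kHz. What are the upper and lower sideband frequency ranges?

Upper sideband (USB) = fc + [fm_low, fm_high] = 16000 + [1, 9] = [16001, 16009] kHz
Lower sideband (LSB) = fc - [fm_high, fm_low] = 16000 - [9, 1] = [15991, 15999] kHz
Total occupied spectrum: 15991 kHz to 16009 kHz (plus carrier at 16000 kHz)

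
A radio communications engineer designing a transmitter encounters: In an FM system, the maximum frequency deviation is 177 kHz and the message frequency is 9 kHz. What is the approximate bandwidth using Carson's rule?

Carson's rule: BW = 2*(delta_f + f_m)
= 2*(177 + 9) kHz = 372 kHz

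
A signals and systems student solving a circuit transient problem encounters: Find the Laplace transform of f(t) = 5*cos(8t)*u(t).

Standard pair: cos(wt)*u(t) <-> s/(s^2+w^2)
With w = 8: L{5*cos(8t)*u(t)} = 5s/(s^2+64)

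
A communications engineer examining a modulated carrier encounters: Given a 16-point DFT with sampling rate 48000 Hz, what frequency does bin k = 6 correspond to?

The frequency of DFT bin k is: f_k = k * f_s / N
f_6 = 6 * 48000 / 16 = 18000 Hz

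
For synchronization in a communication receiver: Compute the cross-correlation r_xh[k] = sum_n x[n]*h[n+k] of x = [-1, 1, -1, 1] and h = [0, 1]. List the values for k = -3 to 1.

Both sequences indexed from 0 and zero outside their support.
Lags with overlap: k = -3 to 1.
  r_xh[-3] = x[3]*h[0] = 0
  r_xh[-2] = x[2]*h[0] + x[3]*h[1] = 1
  r_xh[-1] = x[1]*h[0] + x[2]*h[1] = -1
  r_xh[0] = x[0]*h[0] + x[1]*h[1] = 1
  r_xh[1] = x[0]*h[1] = -1
r_xh = [0, 1, -1, 1, -1] (for k = -3, ..., 1)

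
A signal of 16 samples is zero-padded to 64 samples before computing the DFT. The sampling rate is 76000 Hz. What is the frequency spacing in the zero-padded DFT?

Original DFT: N = 16, resolution = f_s/N = 76000/16 = 4750 Hz
Zero-padded DFT: N = 64, resolution = f_s/N = 76000/64 = 2375/2 Hz
Zero-padding interpolates the spectrum (finer frequency grid)
but does NOT improve the true spectral resolution (ability to resolve close frequencies).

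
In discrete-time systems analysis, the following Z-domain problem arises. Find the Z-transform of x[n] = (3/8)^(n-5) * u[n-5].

Time-shifting property: if X(z) = Z{x[n]}, then Z{x[n-d]} = z^(-d) * X(z)
X(z) = z/(z - 3/8) for x[n] = (3/8)^n * u[n]
Z{x[n-5]} = z^(-5) * z/(z - 3/8) = z^(-4)/(z - 3/8)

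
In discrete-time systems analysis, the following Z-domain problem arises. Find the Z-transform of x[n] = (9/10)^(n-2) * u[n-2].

Time-shifting property: if X(z) = Z{x[n]}, then Z{x[n-d]} = z^(-d) * X(z)
X(z) = z/(z - 9/10) for x[n] = (9/10)^n * u[n]
Z{x[n-2]} = z^(-2) * z/(z - 9/10) = z^(-1)/(z - 9/10)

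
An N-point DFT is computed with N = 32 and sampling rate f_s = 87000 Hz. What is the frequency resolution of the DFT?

DFT frequency resolution = f_s / N
= 87000 / 32 = 10875/4 Hz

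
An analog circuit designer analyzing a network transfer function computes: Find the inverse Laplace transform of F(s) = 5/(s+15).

Standard pair: k/(s+a) <-> k*e^(-at)*u(t)
With k=5, a=15: f(t) = 5*e^(-15t)*u(t)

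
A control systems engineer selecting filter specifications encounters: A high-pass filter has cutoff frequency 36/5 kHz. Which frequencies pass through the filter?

A high-pass filter passes all frequencies above the cutoff frequency 36/5 kHz and attenuates lower frequencies.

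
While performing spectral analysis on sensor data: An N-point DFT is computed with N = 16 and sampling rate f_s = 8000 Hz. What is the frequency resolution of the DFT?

DFT frequency resolution = f_s / N
= 8000 / 16 = 500 Hz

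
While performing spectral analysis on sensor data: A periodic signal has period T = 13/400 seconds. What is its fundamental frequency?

The fundamental frequency is the reciprocal of the period.
f = 1/T = 1/(13/400) = 400/13 Hz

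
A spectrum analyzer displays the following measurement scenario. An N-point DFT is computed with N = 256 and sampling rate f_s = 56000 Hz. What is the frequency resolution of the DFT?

DFT frequency resolution = f_s / N
= 56000 / 256 = 875/4 Hz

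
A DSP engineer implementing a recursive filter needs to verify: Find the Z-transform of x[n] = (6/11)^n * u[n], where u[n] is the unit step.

The Z-transform of a^n * u[n] is z/(z-a) for |z| > |a|.
Here a = 6/11, so X(z) = z/(z - (6/11)) = 11z/(11z - 6)
ROC: |z| > 6/11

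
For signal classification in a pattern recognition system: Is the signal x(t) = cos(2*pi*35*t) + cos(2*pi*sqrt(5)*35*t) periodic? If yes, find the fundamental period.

f1 = 35 Hz, f2 = 35*sqrt(5) Hz
Ratio f2/f1 = sqrt(5), which is irrational.
Since the frequency ratio is irrational, no common period exists.
The signal is not periodic.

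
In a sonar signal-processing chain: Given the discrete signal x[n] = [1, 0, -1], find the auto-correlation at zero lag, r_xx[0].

The auto-correlation at zero lag r_xx[0] equals the signal energy.
r_xx[0] = sum of x[n]^2 = 1^2 + 0^2 + (-1)^2
= 1 + 0 + 1 = 2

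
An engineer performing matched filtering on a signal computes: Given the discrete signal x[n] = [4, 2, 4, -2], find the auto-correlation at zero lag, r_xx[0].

The auto-correlation at zero lag r_xx[0] equals the signal energy.
r_xx[0] = sum of x[n]^2 = 4^2 + 2^2 + 4^2 + (-2)^2
= 16 + 4 + 16 + 4 = 40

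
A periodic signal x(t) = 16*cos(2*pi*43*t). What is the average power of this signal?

Average power of A*cos(wt) is A^2/2.
P = 16^2 / 2 = 256/2 = 128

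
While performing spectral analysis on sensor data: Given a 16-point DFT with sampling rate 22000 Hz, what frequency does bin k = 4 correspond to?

The frequency of DFT bin k is: f_k = k * f_s / N
f_4 = 4 * 22000 / 16 = 5500 Hz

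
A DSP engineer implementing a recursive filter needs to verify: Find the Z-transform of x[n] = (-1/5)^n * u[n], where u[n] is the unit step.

The Z-transform of a^n * u[n] is z/(z-a) for |z| > |a|.
Here a = -1/5, so X(z) = z/(z - (-1/5)) = 5z/(5z + 1)
ROC: |z| > 1/5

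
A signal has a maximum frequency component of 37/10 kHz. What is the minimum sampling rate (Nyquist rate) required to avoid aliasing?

By the Nyquist-Shannon sampling theorem,
the minimum sampling rate (Nyquist rate) must be at least 2 * f_max.
Nyquist rate = 2 * 37/10 kHz = 37/5 kHz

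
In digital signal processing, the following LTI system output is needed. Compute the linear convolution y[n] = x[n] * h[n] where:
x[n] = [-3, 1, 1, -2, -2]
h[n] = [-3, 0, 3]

y[n] = sum_k x[k]*h[n-k]. Output length = len(x) + len(h) - 1 = 5 + 3 - 1 = 7.
y[0] = -3*-3 = 9
y[1] = 1*-3 + -3*0 = -3
y[2] = 1*-3 + 1*0 + -3*3 = -12
y[3] = -2*-3 + 1*0 + 1*3 = 9
y[4] = -2*-3 + -2*0 + 1*3 = 9
y[5] = -2*0 + -2*3 = -6
y[6] = -2*3 = -6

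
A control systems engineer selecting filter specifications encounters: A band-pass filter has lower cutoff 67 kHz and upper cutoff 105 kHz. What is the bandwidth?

Bandwidth = f_high - f_low
= 105 kHz - 67 kHz = 38 kHz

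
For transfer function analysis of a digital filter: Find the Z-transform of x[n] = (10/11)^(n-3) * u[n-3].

Time-shifting property: if X(z) = Z{x[n]}, then Z{x[n-d]} = z^(-d) * X(z)
X(z) = z/(z - 10/11) for x[n] = (10/11)^n * u[n]
Z{x[n-3]} = z^(-3) * z/(z - 10/11) = z^(-2)/(z - 10/11)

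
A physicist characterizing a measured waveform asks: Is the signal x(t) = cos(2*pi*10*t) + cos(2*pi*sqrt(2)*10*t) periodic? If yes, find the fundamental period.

f1 = 10 Hz, f2 = 10*sqrt(2) Hz
Ratio f2/f1 = sqrt(2), which is irrational.
Since the frequency ratio is irrational, no common period exists.
The signal is not periodic.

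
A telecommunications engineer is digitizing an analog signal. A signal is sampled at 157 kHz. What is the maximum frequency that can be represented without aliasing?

The maximum frequency that can be represented without aliasing
is the Nyquist frequency: f_max = f_s / 2 = 157 kHz / 2 = 157/2 kHz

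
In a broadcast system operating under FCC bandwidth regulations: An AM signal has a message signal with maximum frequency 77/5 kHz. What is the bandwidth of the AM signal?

In AM (double-sideband), the bandwidth is twice the message frequency.
BW = 2 * f_m = 2 * 77/5 kHz = 154/5 kHz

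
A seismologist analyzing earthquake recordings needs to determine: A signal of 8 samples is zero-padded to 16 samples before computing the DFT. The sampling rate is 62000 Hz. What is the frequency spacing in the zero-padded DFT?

Original DFT: N = 8, resolution = f_s/N = 62000/8 = 7750 Hz
Zero-padded DFT: N = 16, resolution = f_s/N = 62000/16 = 3875 Hz
Zero-padding interpolates the spectrum (finer frequency grid)
but does NOT improve the true spectral resolution (ability to resolve close frequencies).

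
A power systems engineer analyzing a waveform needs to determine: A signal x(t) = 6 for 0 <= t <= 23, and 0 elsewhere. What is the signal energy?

Energy = integral of |x(t)|^2 dt over the signal duration
= 6^2 * 23 = 36 * 23 = 828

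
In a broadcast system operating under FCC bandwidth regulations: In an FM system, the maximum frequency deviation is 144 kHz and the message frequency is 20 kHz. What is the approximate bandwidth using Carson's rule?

Carson's rule: BW = 2*(delta_f + f_m)
= 2*(144 + 20) kHz = 328 kHz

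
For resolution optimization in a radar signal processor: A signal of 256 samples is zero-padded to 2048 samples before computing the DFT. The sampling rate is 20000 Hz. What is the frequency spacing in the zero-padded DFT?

Original DFT: N = 256, resolution = f_s/N = 20000/256 = 625/8 Hz
Zero-padded DFT: N = 2048, resolution = f_s/N = 20000/2048 = 625/64 Hz
Zero-padding interpolates the spectrum (finer frequency grid)
but does NOT improve the true spectral resolution (ability to resolve close frequencies).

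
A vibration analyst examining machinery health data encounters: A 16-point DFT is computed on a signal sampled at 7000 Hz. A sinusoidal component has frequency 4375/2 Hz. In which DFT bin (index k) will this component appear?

DFT frequency resolution = f_s/N = 7000/16 = 875/2 Hz
Bin index k = f_signal / resolution = 4375/2 / 875/2 = 5
The signal frequency 4375/2 Hz falls in DFT bin k = 5.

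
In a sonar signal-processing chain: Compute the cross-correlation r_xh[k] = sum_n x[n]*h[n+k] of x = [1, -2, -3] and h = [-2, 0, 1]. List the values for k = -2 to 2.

Both sequences indexed from 0 and zero outside their support.
Lags with overlap: k = -2 to 2.
  r_xh[-2] = x[2]*h[0] = 6
  r_xh[-1] = x[1]*h[0] + x[2]*h[1] = 4
  r_xh[0] = x[0]*h[0] + x[1]*h[1] + x[2]*h[2] = -5
  r_xh[1] = x[0]*h[1] + x[1]*h[2] = -2
  r_xh[2] = x[0]*h[2] = 1
r_xh = [6, 4, -5, -2, 1] (for k = -2, ..., 2)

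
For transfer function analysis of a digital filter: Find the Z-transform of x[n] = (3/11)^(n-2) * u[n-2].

Time-shifting property: if X(z) = Z{x[n]}, then Z{x[n-d]} = z^(-d) * X(z)
X(z) = z/(z - 3/11) for x[n] = (3/11)^n * u[n]
Z{x[n-2]} = z^(-2) * z/(z - 3/11) = z^(-1)/(z - 3/11)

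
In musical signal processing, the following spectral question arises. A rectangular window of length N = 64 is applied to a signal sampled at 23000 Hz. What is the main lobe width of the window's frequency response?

For a rectangular window of length N,
the main lobe width in frequency is 2*f_s/N.
= 2*23000/64 = 2875/4 Hz
This determines the minimum frequency separation for resolving two sinusoids.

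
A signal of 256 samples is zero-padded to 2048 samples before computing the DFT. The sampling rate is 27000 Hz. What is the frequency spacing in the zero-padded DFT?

Original DFT: N = 256, resolution = f_s/N = 27000/256 = 3375/32 Hz
Zero-padded DFT: N = 2048, resolution = f_s/N = 27000/2048 = 3375/256 Hz
Zero-padding interpolates the spectrum (finer frequency grid)
but does NOT improve the true spectral resolution (ability to resolve close frequencies).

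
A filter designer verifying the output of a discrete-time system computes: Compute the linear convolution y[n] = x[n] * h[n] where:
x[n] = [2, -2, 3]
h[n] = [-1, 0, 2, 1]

y[n] = sum_k x[k]*h[n-k]. Output length = len(x) + len(h) - 1 = 3 + 4 - 1 = 6.
y[0] = 2*-1 = -2
y[1] = -2*-1 + 2*0 = 2
y[2] = 3*-1 + -2*0 + 2*2 = 1
y[3] = 3*0 + -2*2 + 2*1 = -2
y[4] = 3*2 + -2*1 = 4
y[5] = 3*1 = 3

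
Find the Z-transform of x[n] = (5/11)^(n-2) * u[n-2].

Time-shifting property: if X(z) = Z{x[n]}, then Z{x[n-d]} = z^(-d) * X(z)
X(z) = z/(z - 5/11) for x[n] = (5/11)^n * u[n]
Z{x[n-2]} = z^(-2) * z/(z - 5/11) = z^(-1)/(z - 5/11)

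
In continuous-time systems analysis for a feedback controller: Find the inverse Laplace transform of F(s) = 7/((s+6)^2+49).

Standard pair: w/((s+a)^2+w^2) <-> e^(-at)*sin(wt)*u(t)
With a=6, w=7: f(t) = e^(-6t)*sin(7t)*u(t)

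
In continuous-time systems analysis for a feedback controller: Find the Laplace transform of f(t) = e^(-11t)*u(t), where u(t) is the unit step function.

Standard Laplace transform pair:
e^(-at)*u(t) <-> 1/(s+a)
With a = 11: L{e^(-11t)*u(t)} = 1/(s+11), ROC: Re(s) > -11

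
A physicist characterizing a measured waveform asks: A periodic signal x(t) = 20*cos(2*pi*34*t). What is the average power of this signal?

Average power of A*cos(wt) is A^2/2.
P = 20^2 / 2 = 400/2 = 200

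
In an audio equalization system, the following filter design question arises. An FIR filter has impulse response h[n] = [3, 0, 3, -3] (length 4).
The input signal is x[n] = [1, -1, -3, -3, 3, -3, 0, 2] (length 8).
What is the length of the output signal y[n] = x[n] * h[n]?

For linear convolution, the output length is:
len(y) = len(x) + len(h) - 1 = 8 + 4 - 1 = 11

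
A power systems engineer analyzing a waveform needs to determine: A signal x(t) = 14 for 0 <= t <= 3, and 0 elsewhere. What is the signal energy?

Energy = integral of |x(t)|^2 dt over the signal duration
= 14^2 * 3 = 196 * 3 = 588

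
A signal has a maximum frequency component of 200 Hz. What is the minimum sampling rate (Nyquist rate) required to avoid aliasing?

By the Nyquist-Shannon sampling theorem,
the minimum sampling rate (Nyquist rate) must be at least 2 * f_max.
Nyquist rate = 2 * 200 Hz = 400 Hz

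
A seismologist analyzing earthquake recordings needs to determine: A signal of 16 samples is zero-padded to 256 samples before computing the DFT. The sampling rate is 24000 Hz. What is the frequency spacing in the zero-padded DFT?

Original DFT: N = 16, resolution = f_s/N = 24000/16 = 1500 Hz
Zero-padded DFT: N = 256, resolution = f_s/N = 24000/256 = 375/4 Hz
Zero-padding interpolates the spectrum (finer frequency grid)
but does NOT improve the true spectral resolution (ability to resolve close frequencies).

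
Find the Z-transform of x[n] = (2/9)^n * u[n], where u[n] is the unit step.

The Z-transform of a^n * u[n] is z/(z-a) for |z| > |a|.
Here a = 2/9, so X(z) = z/(z - (2/9)) = 9z/(9z - 2)
ROC: |z| > 2/9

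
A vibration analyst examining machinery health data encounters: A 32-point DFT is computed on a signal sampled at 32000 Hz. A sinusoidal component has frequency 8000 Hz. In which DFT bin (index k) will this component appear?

DFT frequency resolution = f_s/N = 32000/32 = 1000 Hz
Bin index k = f_signal / resolution = 8000 / 1000 = 8
The signal frequency 8000 Hz falls in DFT bin k = 8.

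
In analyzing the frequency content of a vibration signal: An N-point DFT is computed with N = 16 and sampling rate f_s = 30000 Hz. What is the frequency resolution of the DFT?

DFT frequency resolution = f_s / N
= 30000 / 16 = 1875 Hz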